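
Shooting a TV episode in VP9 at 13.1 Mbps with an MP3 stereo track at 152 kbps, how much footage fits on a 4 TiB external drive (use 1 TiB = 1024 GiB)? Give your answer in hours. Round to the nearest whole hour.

738 hours

Audio: 152 kbps = 0.152 Mbps.
Total bitrate: 13.1 + 0.152 = 13.252 Mbps.
Capacity: 4 TiB = 35,184,372 Mb.
Recording time: 35,184,372 / 13.252 = 2,655,024 s ≈ 738 hours.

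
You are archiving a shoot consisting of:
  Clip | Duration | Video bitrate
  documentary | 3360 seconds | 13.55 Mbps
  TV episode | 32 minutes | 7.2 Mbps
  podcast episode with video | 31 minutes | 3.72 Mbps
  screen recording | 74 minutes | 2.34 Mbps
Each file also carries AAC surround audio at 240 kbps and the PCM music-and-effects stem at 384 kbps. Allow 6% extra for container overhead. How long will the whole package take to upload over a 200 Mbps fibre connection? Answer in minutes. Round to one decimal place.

7.4 minutes

Audio total: 240 + 384 = 624 kbps = 0.624 Mbps.
documentary: 14.174 Mbps × 3360 s × 1.06 = 50482.1 Mb
TV episode: 7.824 Mbps × 1920 s × 1.06 = 15923.4 Mb
podcast episode with video: 4.344 Mbps × 1860 s × 1.06 = 8564.6 Mb
screen recording: 2.964 Mbps × 4440 s × 1.06 = 13949.8 Mb
Total: 88919.9 Mb = 11115.0 MB.
At 200 Mbps: 88919.9 / 200 = 445 s ≈ 7.41 minutes.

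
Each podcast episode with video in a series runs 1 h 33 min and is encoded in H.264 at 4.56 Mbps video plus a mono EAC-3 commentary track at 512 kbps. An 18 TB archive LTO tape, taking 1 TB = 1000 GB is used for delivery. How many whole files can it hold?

1 h 33 min = 93 min = 5580 s
Audio: 512 kbps = 0.512 Mbps.
Total bitrate: 5.072 Mbps.
Per item: 5.072 Mbps × 5580 s = 28,302 Mb = 3,538 MB.
Capacity: 18 TB = 144,000,000 Mb; 5088.02 items → 5088 complete.

5088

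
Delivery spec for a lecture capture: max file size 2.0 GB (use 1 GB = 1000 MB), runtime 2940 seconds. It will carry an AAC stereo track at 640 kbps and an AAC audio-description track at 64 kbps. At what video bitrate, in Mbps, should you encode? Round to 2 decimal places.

4.74 Mbps

Budget: 2.0 GB = 16000.0 Mb.
Total bitrate budget: 16000.0 Mb / 2940 s = 5.442 Mbps.
Audio total: 640 + 64 = 704 kbps = 0.704 Mbps.
Video: 5.442 − 0.704 = 4.738 Mbps.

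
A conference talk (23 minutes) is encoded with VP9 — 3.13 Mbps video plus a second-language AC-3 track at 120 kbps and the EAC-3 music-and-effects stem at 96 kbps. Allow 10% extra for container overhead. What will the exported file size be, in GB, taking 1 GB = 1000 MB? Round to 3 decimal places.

23 min = 1380 s
Audio total: 120 + 96 = 216 kbps = 0.216 Mbps.
Total bitrate: 3.13 + 0.216 = 3.346 Mbps.
Stream data: 3.346 Mbps × 1380 s = 4617.5 Mb.
With 10% container overhead: ×1.10.
5,079 Mb ÷ 8 = 634.9 MB → 0.6349 GB.

0.635 GB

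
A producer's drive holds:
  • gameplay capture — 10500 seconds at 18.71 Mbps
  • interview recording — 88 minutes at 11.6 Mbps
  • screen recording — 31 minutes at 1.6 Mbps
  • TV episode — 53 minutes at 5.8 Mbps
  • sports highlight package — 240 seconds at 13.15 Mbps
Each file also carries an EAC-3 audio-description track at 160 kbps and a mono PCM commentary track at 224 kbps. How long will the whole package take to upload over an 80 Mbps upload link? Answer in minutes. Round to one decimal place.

60.5 minutes

Audio total: 160 + 224 = 384 kbps = 0.384 Mbps.
gameplay capture: 19.094 Mbps × 10500 s = 200487.0 Mb
interview recording: 11.984 Mbps × 5280 s = 63275.5 Mb
screen recording: 1.984 Mbps × 1860 s = 3690.2 Mb
TV episode: 6.184 Mbps × 3180 s = 19665.1 Mb
sports highlight package: 13.534 Mbps × 240 s = 3248.2 Mb
Total: 290366.0 Mb = 36295.8 MB.
At 80 Mbps: 290366.0 / 80 = 3630 s ≈ 60.5 minutes.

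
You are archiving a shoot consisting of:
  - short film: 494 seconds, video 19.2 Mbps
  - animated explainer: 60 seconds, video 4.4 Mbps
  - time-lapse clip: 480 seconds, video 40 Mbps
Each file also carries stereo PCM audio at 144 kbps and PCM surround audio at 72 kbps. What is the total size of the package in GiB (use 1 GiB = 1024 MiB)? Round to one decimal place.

3.4 GiB

Audio total: 144 + 72 = 216 kbps = 0.216 Mbps.
short film: 19.416 Mbps × 494 s = 9591.5 Mb
animated explainer: 4.616 Mbps × 60 s = 277.0 Mb
time-lapse clip: 40.216 Mbps × 480 s = 19303.7 Mb
Total: 29172.1 Mb = 3646.5 MB.
= 3.396 GiB.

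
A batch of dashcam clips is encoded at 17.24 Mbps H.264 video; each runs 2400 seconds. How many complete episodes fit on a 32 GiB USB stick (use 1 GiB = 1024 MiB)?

6

Per item: 17.240 Mbps × 2400 s = 41,376 Mb = 5,172 MB.
Capacity: 32 GiB = 274,878 Mb; 6.64 items → 6 complete.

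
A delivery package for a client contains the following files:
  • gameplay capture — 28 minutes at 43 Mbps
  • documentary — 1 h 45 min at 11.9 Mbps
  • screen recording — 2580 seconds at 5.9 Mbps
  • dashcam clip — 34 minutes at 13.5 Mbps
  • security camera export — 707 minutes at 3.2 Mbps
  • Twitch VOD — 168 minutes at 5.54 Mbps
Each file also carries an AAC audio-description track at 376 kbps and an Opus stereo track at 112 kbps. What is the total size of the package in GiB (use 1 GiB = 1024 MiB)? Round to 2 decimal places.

Audio total: 376 + 112 = 488 kbps = 0.488 Mbps.
gameplay capture: 43.488 Mbps × 1680 s = 73059.8 Mb
documentary: 12.388 Mbps × 6300 s = 78044.4 Mb
screen recording: 6.388 Mbps × 2580 s = 16481.0 Mb
dashcam clip: 13.988 Mbps × 2040 s = 28535.5 Mb
security camera export: 3.688 Mbps × 42420 s = 156445.0 Mb
Twitch VOD: 6.028 Mbps × 10080 s = 60762.2 Mb
Total: 413328.0 Mb = 51666.0 MB.
= 48.12 GiB.

48.12 GiB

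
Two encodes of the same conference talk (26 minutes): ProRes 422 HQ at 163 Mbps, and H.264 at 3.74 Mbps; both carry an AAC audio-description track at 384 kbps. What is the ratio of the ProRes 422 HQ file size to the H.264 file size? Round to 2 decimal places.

39.62

26 min = 1560 s
Audio: 384 kbps = 0.384 Mbps.
ProRes 422 HQ: 163.384 Mbps × 1560 s = 254879.0 Mb = 31.860 GB.
H.264: 4.124 Mbps × 1560 s = 6433.4 Mb = 0.804 GB.
Ratio: 31.860 / 0.804 = 39.618.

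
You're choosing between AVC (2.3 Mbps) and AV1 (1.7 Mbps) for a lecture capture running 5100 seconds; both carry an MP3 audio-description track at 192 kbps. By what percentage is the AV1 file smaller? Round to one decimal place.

24.1%

Audio: 192 kbps = 0.192 Mbps.
AVC: 2.492 Mbps × 5100 s = 12709.2 Mb = 1.589 GB.
AV1: 1.892 Mbps × 5100 s = 9649.2 Mb = 1.206 GB.
Reduction: (1 − 1.206/1.589) × 100 = 24.08%.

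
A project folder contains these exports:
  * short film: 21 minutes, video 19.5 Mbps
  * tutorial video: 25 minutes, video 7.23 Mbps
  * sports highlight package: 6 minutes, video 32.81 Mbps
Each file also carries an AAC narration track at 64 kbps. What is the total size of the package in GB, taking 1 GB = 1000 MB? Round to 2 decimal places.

5.93 GB

Audio: 64 kbps = 0.064 Mbps.
short film: 19.564 Mbps × 1260 s = 24650.6 Mb
tutorial video: 7.294 Mbps × 1500 s = 10941.0 Mb
sports highlight package: 32.874 Mbps × 360 s = 11834.6 Mb
Total: 47426.3 Mb = 5928.3 MB.
= 5.928 GB.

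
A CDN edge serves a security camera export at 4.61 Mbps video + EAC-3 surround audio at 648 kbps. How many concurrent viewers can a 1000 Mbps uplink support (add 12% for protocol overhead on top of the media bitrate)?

Audio: 648 kbps = 0.648 Mbps.
Per-viewer media rate: 5.258 Mbps.
On the wire with 12% overhead: 5.889 Mbps.
1000 Mbps = 1,000 Mbps; 1,000 / 5.889 = 169.81 → 169 viewers.

169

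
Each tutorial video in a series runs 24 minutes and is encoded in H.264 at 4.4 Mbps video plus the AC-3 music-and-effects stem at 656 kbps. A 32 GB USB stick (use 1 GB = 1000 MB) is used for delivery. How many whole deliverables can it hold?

24 min = 1440 s
Audio: 656 kbps = 0.656 Mbps.
Total bitrate: 5.056 Mbps.
Per item: 5.056 Mbps × 1440 s = 7,281 Mb = 910.1 MB.
Capacity: 32 GB = 256,000 Mb; 35.16 items → 35 complete.

35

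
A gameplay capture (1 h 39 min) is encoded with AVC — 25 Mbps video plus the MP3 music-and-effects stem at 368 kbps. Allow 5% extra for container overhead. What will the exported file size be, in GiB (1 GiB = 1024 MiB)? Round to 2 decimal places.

1 h 39 min = 99 min = 5940 s
Audio: 368 kbps = 0.368 Mbps.
Total bitrate: 25 + 0.368 = 25.368 Mbps.
Stream data: 25.368 Mbps × 5940 s = 150685.9 Mb.
With 5% container overhead: ×1.05.
158,220 Mb = 19,777,527,000 bytes ÷ 1,073,741,824 = 18.42 GiB.

18.42 GiB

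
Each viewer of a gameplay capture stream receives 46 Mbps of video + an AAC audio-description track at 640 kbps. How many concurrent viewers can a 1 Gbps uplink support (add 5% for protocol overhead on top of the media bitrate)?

20

Audio: 640 kbps = 0.640 Mbps.
Per-viewer media rate: 46.640 Mbps.
On the wire with 5% overhead: 48.972 Mbps.
1 Gbps = 1,000 Mbps; 1,000 / 48.972 = 20.42 → 20 viewers.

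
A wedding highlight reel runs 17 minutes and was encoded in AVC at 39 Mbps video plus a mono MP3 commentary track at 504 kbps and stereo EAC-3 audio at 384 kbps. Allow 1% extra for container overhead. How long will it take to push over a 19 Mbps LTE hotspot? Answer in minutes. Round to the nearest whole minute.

36 minutes

17 min = 1020 s
Audio total: 504 + 384 = 888 kbps = 0.888 Mbps.
Total bitrate: 39.888 Mbps.
File: 39.888 Mbps × 1020 s = 40685.8 Mb.
With 1% container overhead: ×1.01. → 41092.6 Mb.
At 19 Mbps: 41092.6 / 19 = 2162.8 s ≈ 36 minutes.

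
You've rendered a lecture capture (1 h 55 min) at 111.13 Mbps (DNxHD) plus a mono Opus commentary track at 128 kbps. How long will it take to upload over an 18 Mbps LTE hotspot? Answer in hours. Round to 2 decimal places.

1 h 55 min = 115 min = 6900 s
Audio: 128 kbps = 0.128 Mbps.
Total bitrate: 111.258 Mbps.
File: 111.258 Mbps × 6900 s = 767680.2 Mb.
At 18 Mbps: 767680.2 / 18 = 42648.9 s ≈ 11.8 hours.

11.85 hours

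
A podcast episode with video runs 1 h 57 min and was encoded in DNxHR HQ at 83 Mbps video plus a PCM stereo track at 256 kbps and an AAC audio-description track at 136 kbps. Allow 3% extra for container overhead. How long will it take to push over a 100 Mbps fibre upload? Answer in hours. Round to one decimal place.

1 h 57 min = 117 min = 7020 s
Audio total: 256 + 136 = 392 kbps = 0.392 Mbps.
Total bitrate: 83.392 Mbps.
File: 83.392 Mbps × 7020 s = 585411.8 Mb.
With 3% container overhead: ×1.03. → 602974.2 Mb.
At 100 Mbps: 602974.2 / 100 = 6029.7 s ≈ 1.67 hours.

1.7 hours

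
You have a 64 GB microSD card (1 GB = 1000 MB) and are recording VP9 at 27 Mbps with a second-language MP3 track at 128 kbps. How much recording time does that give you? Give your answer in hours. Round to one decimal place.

5.2 hours

Audio: 128 kbps = 0.128 Mbps.
Total bitrate: 27 + 0.128 = 27.128 Mbps.
Capacity: 64 GB = 512,000 Mb.
Recording time: 512,000 / 27.128 = 18,873 s ≈ 5.24 hours.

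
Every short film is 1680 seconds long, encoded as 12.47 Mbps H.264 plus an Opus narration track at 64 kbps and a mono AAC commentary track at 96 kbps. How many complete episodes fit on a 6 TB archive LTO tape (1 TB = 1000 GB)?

2262

Audio total: 64 + 96 = 160 kbps = 0.160 Mbps.
Total bitrate: 12.630 Mbps.
Per item: 12.630 Mbps × 1680 s = 21,218 Mb = 2,652 MB.
Capacity: 6 TB = 48,000,000 Mb; 2262.19 items → 2262 complete.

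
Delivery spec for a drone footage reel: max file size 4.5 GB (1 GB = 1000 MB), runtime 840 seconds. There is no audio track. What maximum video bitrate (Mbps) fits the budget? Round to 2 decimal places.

Budget: 4.5 GB = 36000.0 Mb.
Total bitrate budget: 36000.0 Mb / 840 s = 42.857 Mbps.

42.86 Mbps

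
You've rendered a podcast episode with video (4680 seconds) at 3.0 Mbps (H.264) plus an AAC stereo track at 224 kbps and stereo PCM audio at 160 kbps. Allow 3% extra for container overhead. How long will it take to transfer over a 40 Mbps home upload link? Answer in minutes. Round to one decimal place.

6.8 minutes

Audio total: 224 + 160 = 384 kbps = 0.384 Mbps.
Total bitrate: 3.384 Mbps.
File: 3.384 Mbps × 4680 s = 15837.1 Mb.
With 3% container overhead: ×1.03. → 16312.2 Mb.
At 40 Mbps: 16312.2 / 40 = 407.8 s ≈ 6.8 minutes.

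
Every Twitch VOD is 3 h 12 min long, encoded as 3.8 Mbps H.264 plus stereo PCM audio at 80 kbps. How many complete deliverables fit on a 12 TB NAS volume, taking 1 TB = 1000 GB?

2147

3 h 12 min = 192 min = 11520 s
Audio: 80 kbps = 0.080 Mbps.
Total bitrate: 3.880 Mbps.
Per item: 3.880 Mbps × 11520 s = 44,698 Mb = 5,587 MB.
Capacity: 12 TB = 96,000,000 Mb; 2147.77 items → 2147 complete.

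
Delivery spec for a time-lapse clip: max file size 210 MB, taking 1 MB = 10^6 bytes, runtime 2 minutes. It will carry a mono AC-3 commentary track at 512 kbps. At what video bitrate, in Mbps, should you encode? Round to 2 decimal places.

Budget: 210 MB = 1680.0 Mb.
2 min = 120 s
Total bitrate budget: 1680.0 Mb / 120 s = 14.000 Mbps.
Audio: 512 kbps = 0.512 Mbps.
Video: 14.000 − 0.512 = 13.488 Mbps.

13.49 Mbps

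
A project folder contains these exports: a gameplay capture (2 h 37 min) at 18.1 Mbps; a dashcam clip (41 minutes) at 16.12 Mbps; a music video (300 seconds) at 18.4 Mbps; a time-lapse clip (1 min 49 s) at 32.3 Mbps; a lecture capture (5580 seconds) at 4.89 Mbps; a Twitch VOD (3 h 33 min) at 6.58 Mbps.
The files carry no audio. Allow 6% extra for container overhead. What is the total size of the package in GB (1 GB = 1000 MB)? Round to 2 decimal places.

gameplay capture: 18.100 Mbps × 9420 s × 1.06 = 180732.1 Mb
dashcam clip: 16.120 Mbps × 2460 s × 1.06 = 42034.5 Mb
music video: 18.400 Mbps × 300 s × 1.06 = 5851.2 Mb
time-lapse clip: 32.300 Mbps × 109 s × 1.06 = 3731.9 Mb
lecture capture: 4.890 Mbps × 5580 s × 1.06 = 28923.4 Mb
Twitch VOD: 6.580 Mbps × 12780 s × 1.06 = 89137.9 Mb
Total: 350411.1 Mb = 43801.4 MB.
= 43.80 GB.

43.80 GB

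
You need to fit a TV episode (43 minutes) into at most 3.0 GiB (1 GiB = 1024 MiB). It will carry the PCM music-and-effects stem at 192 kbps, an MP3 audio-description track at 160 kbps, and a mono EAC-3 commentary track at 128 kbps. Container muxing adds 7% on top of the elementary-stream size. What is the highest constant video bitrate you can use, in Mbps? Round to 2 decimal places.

8.85 Mbps

Budget: 3.0 GiB = 25769.8 Mb.
Stream payload after overhead: 25769.8 / 1.07 = 24083.9 Mb.
43 min = 2580 s
Total bitrate budget: 24083.9 Mb / 2580 s = 9.335 Mbps.
Audio total: 192 + 160 + 128 = 480 kbps = 0.480 Mbps.
Video: 9.335 − 0.480 = 8.855 Mbps.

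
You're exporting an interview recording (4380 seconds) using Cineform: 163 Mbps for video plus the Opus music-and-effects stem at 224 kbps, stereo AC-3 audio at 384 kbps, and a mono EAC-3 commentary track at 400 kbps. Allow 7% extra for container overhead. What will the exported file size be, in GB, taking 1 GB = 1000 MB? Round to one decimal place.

96.1 GB

Audio total: 224 + 384 + 400 = 1008 kbps = 1.008 Mbps.
Total bitrate: 163 + 1.008 = 164.008 Mbps.
Stream data: 164.008 Mbps × 4380 s = 718355.0 Mb.
With 7% container overhead: ×1.07.
768,640 Mb ÷ 8 = 96,080 MB → 96.08 GB.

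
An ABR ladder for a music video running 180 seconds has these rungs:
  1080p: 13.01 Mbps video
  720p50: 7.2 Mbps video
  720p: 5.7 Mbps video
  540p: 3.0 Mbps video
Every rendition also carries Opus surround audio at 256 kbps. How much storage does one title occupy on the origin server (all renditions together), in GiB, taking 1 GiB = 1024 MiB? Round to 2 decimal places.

Audio: 256 kbps = 0.256 Mbps.
Sum of rendition bitrates: (13.01+0.256) + (7.2+0.256) + (5.7+0.256) + (3.0+0.256) = 29.934 Mbps.
× 180 s = 5,388 Mb = 673.5 MB = 0.6273 GiB.

0.63 GiB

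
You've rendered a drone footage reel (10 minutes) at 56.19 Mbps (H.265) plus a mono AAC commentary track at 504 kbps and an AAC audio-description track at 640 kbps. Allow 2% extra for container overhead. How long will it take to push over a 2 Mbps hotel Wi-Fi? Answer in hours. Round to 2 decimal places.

4.87 hours

10 min = 600 s
Audio total: 504 + 640 = 1144 kbps = 1.144 Mbps.
Total bitrate: 57.334 Mbps.
File: 57.334 Mbps × 600 s = 34400.4 Mb.
With 2% container overhead: ×1.02. → 35088.4 Mb.
At 2 Mbps: 35088.4 / 2 = 17544.2 s ≈ 4.87 hours.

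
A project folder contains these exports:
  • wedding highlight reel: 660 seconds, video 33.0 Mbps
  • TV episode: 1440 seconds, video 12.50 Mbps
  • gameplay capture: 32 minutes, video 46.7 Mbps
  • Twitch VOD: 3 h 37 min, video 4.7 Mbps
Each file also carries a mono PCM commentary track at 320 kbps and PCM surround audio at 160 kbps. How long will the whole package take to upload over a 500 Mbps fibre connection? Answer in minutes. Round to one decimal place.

6.6 minutes

Audio total: 320 + 160 = 480 kbps = 0.480 Mbps.
wedding highlight reel: 33.480 Mbps × 660 s = 22096.8 Mb
TV episode: 12.980 Mbps × 1440 s = 18691.2 Mb
gameplay capture: 47.180 Mbps × 1920 s = 90585.6 Mb
Twitch VOD: 5.180 Mbps × 13020 s = 67443.6 Mb
Total: 198817.2 Mb = 24852.2 MB.
At 500 Mbps: 198817.2 / 500 = 398 s ≈ 6.63 minutes.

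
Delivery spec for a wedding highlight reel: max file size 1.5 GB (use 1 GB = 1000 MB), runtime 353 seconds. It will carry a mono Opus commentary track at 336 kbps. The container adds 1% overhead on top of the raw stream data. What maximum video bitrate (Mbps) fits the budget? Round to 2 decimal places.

Budget: 1.5 GB = 12000.0 Mb.
Stream payload after overhead: 12000.0 / 1.01 = 11881.2 Mb.
Total bitrate budget: 11881.2 Mb / 353 s = 33.658 Mbps.
Audio: 336 kbps = 0.336 Mbps.
Video: 33.658 − 0.336 = 33.322 Mbps.

33.32 Mbps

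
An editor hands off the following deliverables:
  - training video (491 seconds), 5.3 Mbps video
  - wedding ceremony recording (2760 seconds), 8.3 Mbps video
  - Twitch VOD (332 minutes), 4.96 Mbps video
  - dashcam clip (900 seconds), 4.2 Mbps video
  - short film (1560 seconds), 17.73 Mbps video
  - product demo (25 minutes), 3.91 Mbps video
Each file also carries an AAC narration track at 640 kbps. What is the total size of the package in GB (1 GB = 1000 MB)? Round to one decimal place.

Audio: 640 kbps = 0.640 Mbps.
training video: 5.940 Mbps × 491 s = 2916.5 Mb
wedding ceremony recording: 8.940 Mbps × 2760 s = 24674.4 Mb
Twitch VOD: 5.600 Mbps × 19920 s = 111552.0 Mb
dashcam clip: 4.840 Mbps × 900 s = 4356.0 Mb
short film: 18.370 Mbps × 1560 s = 28657.2 Mb
product demo: 4.550 Mbps × 1500 s = 6825.0 Mb
Total: 178981.1 Mb = 22372.6 MB.
= 22.37 GB.

22.4 GB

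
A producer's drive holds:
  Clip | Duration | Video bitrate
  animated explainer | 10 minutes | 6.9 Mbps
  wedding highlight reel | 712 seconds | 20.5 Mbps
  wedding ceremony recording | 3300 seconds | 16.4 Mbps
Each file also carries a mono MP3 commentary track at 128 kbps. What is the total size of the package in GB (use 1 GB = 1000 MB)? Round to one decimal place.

Audio: 128 kbps = 0.128 Mbps.
animated explainer: 7.028 Mbps × 600 s = 4216.8 Mb
wedding highlight reel: 20.628 Mbps × 712 s = 14687.1 Mb
wedding ceremony recording: 16.528 Mbps × 3300 s = 54542.4 Mb
Total: 73446.3 Mb = 9180.8 MB.
= 9.181 GB.

9.2 GB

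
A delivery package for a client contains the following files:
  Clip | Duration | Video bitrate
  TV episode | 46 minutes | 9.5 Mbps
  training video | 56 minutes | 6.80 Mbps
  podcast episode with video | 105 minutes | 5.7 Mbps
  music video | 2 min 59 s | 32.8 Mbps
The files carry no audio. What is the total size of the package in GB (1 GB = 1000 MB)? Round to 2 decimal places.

11.36 GB

TV episode: 9.500 Mbps × 2760 s = 26220.0 Mb
training video: 6.800 Mbps × 3360 s = 22848.0 Mb
podcast episode with video: 5.700 Mbps × 6300 s = 35910.0 Mb
music video: 32.800 Mbps × 179 s = 5871.2 Mb
Total: 90849.2 Mb = 11356.1 MB.
= 11.36 GB.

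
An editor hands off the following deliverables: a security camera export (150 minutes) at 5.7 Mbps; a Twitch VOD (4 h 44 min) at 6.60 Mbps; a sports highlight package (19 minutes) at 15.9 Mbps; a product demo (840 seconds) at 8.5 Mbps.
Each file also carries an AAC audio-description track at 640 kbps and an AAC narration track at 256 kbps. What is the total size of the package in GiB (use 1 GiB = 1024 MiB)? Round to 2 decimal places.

24.93 GiB

Audio total: 640 + 256 = 896 kbps = 0.896 Mbps.
security camera export: 6.596 Mbps × 9000 s = 59364.0 Mb
Twitch VOD: 7.496 Mbps × 17040 s = 127731.8 Mb
sports highlight package: 16.796 Mbps × 1140 s = 19147.4 Mb
product demo: 9.396 Mbps × 840 s = 7892.6 Mb
Total: 214135.9 Mb = 26767.0 MB.
= 24.93 GiB.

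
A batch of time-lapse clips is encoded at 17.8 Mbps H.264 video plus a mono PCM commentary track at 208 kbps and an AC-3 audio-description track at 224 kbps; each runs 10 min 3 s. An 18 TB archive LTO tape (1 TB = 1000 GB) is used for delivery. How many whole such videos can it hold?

10 min 3 s = 603 s
Audio total: 208 + 224 = 432 kbps = 0.432 Mbps.
Total bitrate: 18.232 Mbps.
Per item: 18.232 Mbps × 603 s = 10,994 Mb = 1,374 MB.
Capacity: 18 TB = 144,000,000 Mb; 13098.18 items → 13098 complete.

13098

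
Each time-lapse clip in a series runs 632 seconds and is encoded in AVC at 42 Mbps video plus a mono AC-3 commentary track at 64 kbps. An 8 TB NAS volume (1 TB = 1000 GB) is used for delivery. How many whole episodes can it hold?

Audio: 64 kbps = 0.064 Mbps.
Total bitrate: 42.064 Mbps.
Per item: 42.064 Mbps × 632 s = 26,584 Mb = 3,323 MB.
Capacity: 8 TB = 64,000,000 Mb; 2407.42 items → 2407 complete.

2407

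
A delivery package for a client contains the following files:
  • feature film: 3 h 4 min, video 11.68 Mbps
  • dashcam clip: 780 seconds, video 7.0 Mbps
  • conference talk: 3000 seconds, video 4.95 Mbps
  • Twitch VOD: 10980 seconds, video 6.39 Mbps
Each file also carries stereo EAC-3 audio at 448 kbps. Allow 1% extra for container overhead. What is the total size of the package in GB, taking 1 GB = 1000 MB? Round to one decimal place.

Audio: 448 kbps = 0.448 Mbps.
feature film: 12.128 Mbps × 11040 s × 1.01 = 135232.1 Mb
dashcam clip: 7.448 Mbps × 780 s × 1.01 = 5867.5 Mb
conference talk: 5.398 Mbps × 3000 s × 1.01 = 16355.9 Mb
Twitch VOD: 6.838 Mbps × 10980 s × 1.01 = 75832.1 Mb
Total: 233287.6 Mb = 29160.9 MB.
= 29.16 GB.

29.2 GB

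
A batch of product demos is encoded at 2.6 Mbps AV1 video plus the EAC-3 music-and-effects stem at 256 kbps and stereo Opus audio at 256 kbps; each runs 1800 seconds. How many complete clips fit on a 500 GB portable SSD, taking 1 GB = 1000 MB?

Audio total: 256 + 256 = 512 kbps = 0.512 Mbps.
Total bitrate: 3.112 Mbps.
Per item: 3.112 Mbps × 1800 s = 5,602 Mb = 700.2 MB.
Capacity: 500 GB = 4,000,000 Mb; 714.08 items → 714 complete.

714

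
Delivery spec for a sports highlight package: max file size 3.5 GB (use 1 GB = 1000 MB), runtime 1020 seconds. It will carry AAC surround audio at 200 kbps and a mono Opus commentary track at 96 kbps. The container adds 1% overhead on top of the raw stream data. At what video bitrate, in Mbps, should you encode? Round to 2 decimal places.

26.88 Mbps

Budget: 3.5 GB = 28000.0 Mb.
Stream payload after overhead: 28000.0 / 1.01 = 27722.8 Mb.
Total bitrate budget: 27722.8 Mb / 1020 s = 27.179 Mbps.
Audio total: 200 + 96 = 296 kbps = 0.296 Mbps.
Video: 27.179 − 0.296 = 26.883 Mbps.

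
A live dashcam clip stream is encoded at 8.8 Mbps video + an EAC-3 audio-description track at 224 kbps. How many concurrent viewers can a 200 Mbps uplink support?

22

Audio: 224 kbps = 0.224 Mbps.
Per-viewer media rate: 9.024 Mbps.
200 Mbps = 200.0 Mbps; 200.0 / 9.024 = 22.16 → 22 viewers.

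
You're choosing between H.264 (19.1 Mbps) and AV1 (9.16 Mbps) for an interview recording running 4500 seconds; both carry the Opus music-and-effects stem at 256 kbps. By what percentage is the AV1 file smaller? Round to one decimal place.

51.4%

Audio: 256 kbps = 0.256 Mbps.
H.264: 19.356 Mbps × 4500 s = 87102.0 Mb = 10.888 GB.
AV1: 9.416 Mbps × 4500 s = 42372.0 Mb = 5.296 GB.
Reduction: (1 − 5.296/10.888) × 100 = 51.35%.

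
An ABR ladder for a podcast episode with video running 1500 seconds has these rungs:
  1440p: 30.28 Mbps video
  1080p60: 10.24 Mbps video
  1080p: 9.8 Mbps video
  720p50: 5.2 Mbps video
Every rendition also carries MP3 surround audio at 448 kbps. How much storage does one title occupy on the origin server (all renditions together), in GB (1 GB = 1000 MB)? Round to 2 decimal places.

Audio: 448 kbps = 0.448 Mbps.
Sum of rendition bitrates: (30.28+0.448) + (10.24+0.448) + (9.8+0.448) + (5.2+0.448) = 57.312 Mbps.
× 1500 s = 85,968 Mb = 10,746 MB = 10.75 GB.

10.75 GB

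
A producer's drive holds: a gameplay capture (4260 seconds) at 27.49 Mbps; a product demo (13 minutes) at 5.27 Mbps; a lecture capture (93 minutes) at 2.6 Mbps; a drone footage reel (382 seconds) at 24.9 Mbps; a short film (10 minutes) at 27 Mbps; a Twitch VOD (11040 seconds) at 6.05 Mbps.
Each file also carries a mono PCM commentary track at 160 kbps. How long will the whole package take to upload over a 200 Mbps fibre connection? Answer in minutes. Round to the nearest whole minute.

Audio: 160 kbps = 0.160 Mbps.
gameplay capture: 27.650 Mbps × 4260 s = 117789.0 Mb
product demo: 5.430 Mbps × 780 s = 4235.4 Mb
lecture capture: 2.760 Mbps × 5580 s = 15400.8 Mb
drone footage reel: 25.060 Mbps × 382 s = 9572.9 Mb
short film: 27.160 Mbps × 600 s = 16296.0 Mb
Twitch VOD: 6.210 Mbps × 11040 s = 68558.4 Mb
Total: 231852.5 Mb = 28981.6 MB.
At 200 Mbps: 231852.5 / 200 = 1159 s ≈ 19.3 minutes.

19 minutes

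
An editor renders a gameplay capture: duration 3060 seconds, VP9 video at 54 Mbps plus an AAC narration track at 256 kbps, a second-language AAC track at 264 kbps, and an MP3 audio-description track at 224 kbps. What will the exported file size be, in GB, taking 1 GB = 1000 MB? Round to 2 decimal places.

20.94 GB

Audio total: 256 + 264 + 224 = 744 kbps = 0.744 Mbps.
Total bitrate: 54 + 0.744 = 54.744 Mbps.
Stream data: 54.744 Mbps × 3060 s = 167516.6 Mb.
167,517 Mb ÷ 8 = 20,940 MB → 20.94 GB.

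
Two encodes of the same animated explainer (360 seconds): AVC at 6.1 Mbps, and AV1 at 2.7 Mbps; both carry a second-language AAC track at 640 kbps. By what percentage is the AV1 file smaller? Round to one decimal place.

50.4%

Audio: 640 kbps = 0.640 Mbps.
AVC: 6.740 Mbps × 360 s = 2426.4 Mb = 289.249 MiB.
AV1: 3.340 Mbps × 360 s = 1202.4 Mb = 143.337 MiB.
Reduction: (1 − 143.337/289.249) × 100 = 50.45%.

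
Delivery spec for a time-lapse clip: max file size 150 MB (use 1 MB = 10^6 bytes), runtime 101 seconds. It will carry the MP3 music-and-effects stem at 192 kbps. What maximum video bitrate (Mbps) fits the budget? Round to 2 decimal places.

11.69 Mbps

Budget: 150 MB = 1200.0 Mb.
Total bitrate budget: 1200.0 Mb / 101 s = 11.881 Mbps.
Audio: 192 kbps = 0.192 Mbps.
Video: 11.881 − 0.192 = 11.689 Mbps.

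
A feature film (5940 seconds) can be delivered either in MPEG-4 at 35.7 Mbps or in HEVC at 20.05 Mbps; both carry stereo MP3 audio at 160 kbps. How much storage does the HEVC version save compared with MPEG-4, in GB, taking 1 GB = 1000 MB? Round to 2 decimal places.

11.62 GB

Audio: 160 kbps = 0.160 Mbps.
MPEG-4: 35.860 Mbps × 5940 s = 213008.4 Mb = 26.626 GB.
HEVC: 20.210 Mbps × 5940 s = 120047.4 Mb = 15.006 GB.
Saving: 26.626 − 15.006 = 11.620 GB.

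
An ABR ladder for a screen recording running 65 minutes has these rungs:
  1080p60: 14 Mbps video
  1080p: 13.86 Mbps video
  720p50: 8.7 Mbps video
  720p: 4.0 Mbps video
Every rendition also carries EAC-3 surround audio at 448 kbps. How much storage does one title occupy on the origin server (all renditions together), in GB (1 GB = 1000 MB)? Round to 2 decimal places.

65 min = 3900 s
Audio: 448 kbps = 0.448 Mbps.
Sum of rendition bitrates: (14+0.448) + (13.86+0.448) + (8.7+0.448) + (4.0+0.448) = 42.352 Mbps.
× 3900 s = 165,173 Mb = 20,647 MB = 20.65 GB.

20.65 GB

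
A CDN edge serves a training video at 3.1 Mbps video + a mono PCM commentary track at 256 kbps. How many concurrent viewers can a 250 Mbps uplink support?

74

Audio: 256 kbps = 0.256 Mbps.
Per-viewer media rate: 3.356 Mbps.
250 Mbps = 250.0 Mbps; 250.0 / 3.356 = 74.49 → 74 viewers.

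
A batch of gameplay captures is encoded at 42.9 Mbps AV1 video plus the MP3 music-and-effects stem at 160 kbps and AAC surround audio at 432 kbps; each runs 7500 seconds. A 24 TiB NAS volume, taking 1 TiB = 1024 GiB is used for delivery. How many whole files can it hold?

Audio total: 160 + 432 = 592 kbps = 0.592 Mbps.
Total bitrate: 43.492 Mbps.
Per item: 43.492 Mbps × 7500 s = 326,190 Mb = 40,774 MB.
Capacity: 24 TiB = 211,106,233 Mb; 647.19 items → 647 complete.

647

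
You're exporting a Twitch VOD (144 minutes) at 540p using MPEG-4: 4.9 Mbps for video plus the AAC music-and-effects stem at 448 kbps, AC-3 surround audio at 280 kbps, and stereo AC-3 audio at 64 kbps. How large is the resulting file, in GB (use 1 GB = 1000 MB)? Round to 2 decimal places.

144 min = 8640 s
Audio total: 448 + 280 + 64 = 792 kbps = 0.792 Mbps.
Total bitrate: 4.9 + 0.792 = 5.692 Mbps.
Stream data: 5.692 Mbps × 8640 s = 49178.9 Mb.
49,179 Mb ÷ 8 = 6,147 MB → 6.147 GB.

6.15 GB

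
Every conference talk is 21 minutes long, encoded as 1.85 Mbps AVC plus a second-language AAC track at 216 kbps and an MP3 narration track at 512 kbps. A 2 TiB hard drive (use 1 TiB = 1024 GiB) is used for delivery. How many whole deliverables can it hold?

21 min = 1260 s
Audio total: 216 + 512 = 728 kbps = 0.728 Mbps.
Total bitrate: 2.578 Mbps.
Per item: 2.578 Mbps × 1260 s = 3,248 Mb = 406.0 MB.
Capacity: 2 TiB = 17,592,186 Mb; 5415.85 items → 5415 complete.

5415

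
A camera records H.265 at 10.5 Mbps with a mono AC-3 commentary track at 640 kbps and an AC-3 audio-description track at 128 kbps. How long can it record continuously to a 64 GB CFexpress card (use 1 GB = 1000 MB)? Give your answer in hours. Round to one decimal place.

12.6 hours

Audio total: 640 + 128 = 768 kbps = 0.768 Mbps.
Total bitrate: 10.5 + 0.768 = 11.268 Mbps.
Capacity: 64 GB = 512,000 Mb.
Recording time: 512,000 / 11.268 = 45,438 s ≈ 12.6 hours.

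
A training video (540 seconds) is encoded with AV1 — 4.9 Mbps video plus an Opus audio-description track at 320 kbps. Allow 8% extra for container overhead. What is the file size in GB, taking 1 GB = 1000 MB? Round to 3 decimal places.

0.381 GB

Audio: 320 kbps = 0.320 Mbps.
Total bitrate: 4.9 + 0.320 = 5.220 Mbps.
Stream data: 5.220 Mbps × 540 s = 2818.8 Mb.
With 8% container overhead: ×1.08.
3,044 Mb ÷ 8 = 380.5 MB → 0.3805 GB.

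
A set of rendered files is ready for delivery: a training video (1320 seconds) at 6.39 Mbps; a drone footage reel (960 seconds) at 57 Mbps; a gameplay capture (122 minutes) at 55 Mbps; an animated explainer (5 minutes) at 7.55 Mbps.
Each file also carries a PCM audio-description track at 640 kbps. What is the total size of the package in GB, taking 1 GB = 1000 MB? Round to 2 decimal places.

59.29 GB

Audio: 640 kbps = 0.640 Mbps.
training video: 7.030 Mbps × 1320 s = 9279.6 Mb
drone footage reel: 57.640 Mbps × 960 s = 55334.4 Mb
gameplay capture: 55.640 Mbps × 7320 s = 407284.8 Mb
animated explainer: 8.190 Mbps × 300 s = 2457.0 Mb
Total: 474355.8 Mb = 59294.5 MB.
= 59.29 GB.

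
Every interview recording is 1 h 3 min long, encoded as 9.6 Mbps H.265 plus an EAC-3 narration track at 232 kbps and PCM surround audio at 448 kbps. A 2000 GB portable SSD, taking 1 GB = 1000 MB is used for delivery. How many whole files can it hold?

411

1 h 3 min = 63 min = 3780 s
Audio total: 232 + 448 = 680 kbps = 0.680 Mbps.
Total bitrate: 10.280 Mbps.
Per item: 10.280 Mbps × 3780 s = 38,858 Mb = 4,857 MB.
Capacity: 2000 GB = 16,000,000 Mb; 411.75 items → 411 complete.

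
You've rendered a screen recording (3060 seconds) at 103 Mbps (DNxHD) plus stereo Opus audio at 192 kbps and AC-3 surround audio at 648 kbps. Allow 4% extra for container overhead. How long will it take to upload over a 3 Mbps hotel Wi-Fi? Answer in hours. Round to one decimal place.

30.6 hours

Audio total: 192 + 648 = 840 kbps = 0.840 Mbps.
Total bitrate: 103.840 Mbps.
File: 103.840 Mbps × 3060 s = 317750.4 Mb.
With 4% container overhead: ×1.04. → 330460.4 Mb.
At 3 Mbps: 330460.4 / 3 = 110153.5 s ≈ 30.6 hours.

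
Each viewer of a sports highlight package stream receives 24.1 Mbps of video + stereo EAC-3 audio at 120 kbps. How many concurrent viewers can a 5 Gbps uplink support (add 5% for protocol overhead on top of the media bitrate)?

Audio: 120 kbps = 0.120 Mbps.
Per-viewer media rate: 24.220 Mbps.
On the wire with 5% overhead: 25.431 Mbps.
5 Gbps = 5,000 Mbps; 5,000 / 25.431 = 196.61 → 196 viewers.

196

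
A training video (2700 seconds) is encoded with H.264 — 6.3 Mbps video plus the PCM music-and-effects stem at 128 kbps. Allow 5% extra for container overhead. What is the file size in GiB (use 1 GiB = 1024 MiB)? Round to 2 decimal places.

2.12 GiB

Audio: 128 kbps = 0.128 Mbps.
Total bitrate: 6.3 + 0.128 = 6.428 Mbps.
Stream data: 6.428 Mbps × 2700 s = 17355.6 Mb.
With 5% container overhead: ×1.05.
18,223 Mb = 2,277,922,500 bytes ÷ 1,073,741,824 = 2.121 GiB.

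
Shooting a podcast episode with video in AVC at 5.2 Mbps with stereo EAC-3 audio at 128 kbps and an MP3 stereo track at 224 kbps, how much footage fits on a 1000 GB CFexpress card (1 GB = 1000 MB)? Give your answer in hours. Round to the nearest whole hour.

Audio total: 128 + 224 = 352 kbps = 0.352 Mbps.
Total bitrate: 5.2 + 0.352 = 5.552 Mbps.
Capacity: 1000 GB = 8,000,000 Mb.
Recording time: 8,000,000 / 5.552 = 1,440,922 s ≈ 400 hours.

400 hours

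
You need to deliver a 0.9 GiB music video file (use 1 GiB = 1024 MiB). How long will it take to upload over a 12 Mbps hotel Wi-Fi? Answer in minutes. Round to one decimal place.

File: 0.9 GiB = 7730.9 Mb.
At 12 Mbps: 7730.9 / 12 = 644.2 s ≈ 10.7 minutes.

10.7 minutes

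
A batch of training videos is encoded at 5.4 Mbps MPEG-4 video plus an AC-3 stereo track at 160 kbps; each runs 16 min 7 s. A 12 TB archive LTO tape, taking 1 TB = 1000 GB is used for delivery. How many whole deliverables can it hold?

16 min 7 s = 967 s
Audio: 160 kbps = 0.160 Mbps.
Total bitrate: 5.560 Mbps.
Per item: 5.560 Mbps × 967 s = 5,377 Mb = 672.1 MB.
Capacity: 12 TB = 96,000,000 Mb; 17855.42 items → 17855 complete.

17855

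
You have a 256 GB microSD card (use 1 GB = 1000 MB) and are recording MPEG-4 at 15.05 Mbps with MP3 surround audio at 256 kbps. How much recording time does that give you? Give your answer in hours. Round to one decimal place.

37.2 hours

Audio: 256 kbps = 0.256 Mbps.
Total bitrate: 15.05 + 0.256 = 15.306 Mbps.
Capacity: 256 GB = 2,048,000 Mb.
Recording time: 2,048,000 / 15.306 = 133,804 s ≈ 37.2 hours.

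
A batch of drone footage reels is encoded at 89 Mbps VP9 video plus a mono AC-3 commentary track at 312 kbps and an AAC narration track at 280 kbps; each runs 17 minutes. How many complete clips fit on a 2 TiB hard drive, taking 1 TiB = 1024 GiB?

192

17 min = 1020 s
Audio total: 312 + 280 = 592 kbps = 0.592 Mbps.
Total bitrate: 89.592 Mbps.
Per item: 89.592 Mbps × 1020 s = 91,384 Mb = 11,423 MB.
Capacity: 2 TiB = 17,592,186 Mb; 192.51 items → 192 complete.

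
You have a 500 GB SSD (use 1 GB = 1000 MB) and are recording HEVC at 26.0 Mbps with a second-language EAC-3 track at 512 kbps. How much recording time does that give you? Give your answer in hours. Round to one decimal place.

Audio: 512 kbps = 0.512 Mbps.
Total bitrate: 26.0 + 0.512 = 26.512 Mbps.
Capacity: 500 GB = 4,000,000 Mb.
Recording time: 4,000,000 / 26.512 = 150,875 s ≈ 41.9 hours.

41.9 hours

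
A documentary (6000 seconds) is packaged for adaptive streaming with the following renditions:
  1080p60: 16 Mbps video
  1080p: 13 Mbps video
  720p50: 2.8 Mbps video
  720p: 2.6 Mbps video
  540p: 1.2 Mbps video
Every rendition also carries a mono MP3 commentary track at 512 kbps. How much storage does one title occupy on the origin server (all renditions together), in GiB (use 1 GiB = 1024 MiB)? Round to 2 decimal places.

Audio: 512 kbps = 0.512 Mbps.
Sum of rendition bitrates: (16+0.512) + (13+0.512) + (2.8+0.512) + (2.6+0.512) + (1.2+0.512) = 38.160 Mbps.
× 6000 s = 228,960 Mb = 28,620 MB = 26.65 GiB.

26.65 GiB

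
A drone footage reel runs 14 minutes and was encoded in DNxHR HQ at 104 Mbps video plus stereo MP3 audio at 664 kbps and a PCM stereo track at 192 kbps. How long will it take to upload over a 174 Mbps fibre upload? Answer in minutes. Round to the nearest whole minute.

14 min = 840 s
Audio total: 664 + 192 = 856 kbps = 0.856 Mbps.
Total bitrate: 104.856 Mbps.
File: 104.856 Mbps × 840 s = 88079.0 Mb.
At 174 Mbps: 88079.0 / 174 = 506.2 s ≈ 8.44 minutes.

8 minutes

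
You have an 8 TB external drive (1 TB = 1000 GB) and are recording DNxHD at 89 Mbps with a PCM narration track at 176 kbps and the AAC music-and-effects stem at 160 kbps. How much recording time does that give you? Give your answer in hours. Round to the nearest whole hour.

199 hours

Audio total: 176 + 160 = 336 kbps = 0.336 Mbps.
Total bitrate: 89 + 0.336 = 89.336 Mbps.
Capacity: 8 TB = 64,000,000 Mb.
Recording time: 64,000,000 / 89.336 = 716,397 s ≈ 199 hours.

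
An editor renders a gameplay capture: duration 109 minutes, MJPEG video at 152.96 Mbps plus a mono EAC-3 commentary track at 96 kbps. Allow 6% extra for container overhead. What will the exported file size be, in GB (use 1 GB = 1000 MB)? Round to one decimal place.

132.6 GB

109 min = 6540 s
Audio: 96 kbps = 0.096 Mbps.
Total bitrate: 152.96 + 0.096 = 153.056 Mbps.
Stream data: 153.056 Mbps × 6540 s = 1000986.2 Mb.
With 6% container overhead: ×1.06.
1,061,045 Mb ÷ 8 = 132,631 MB → 132.6 GB.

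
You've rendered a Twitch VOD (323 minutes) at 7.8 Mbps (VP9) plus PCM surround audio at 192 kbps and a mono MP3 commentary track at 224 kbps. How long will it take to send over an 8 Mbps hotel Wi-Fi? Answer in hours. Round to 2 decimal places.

5.53 hours

323 min = 19380 s
Audio total: 192 + 224 = 416 kbps = 0.416 Mbps.
Total bitrate: 8.216 Mbps.
File: 8.216 Mbps × 19380 s = 159226.1 Mb.
At 8 Mbps: 159226.1 / 8 = 19903.3 s ≈ 5.53 hours.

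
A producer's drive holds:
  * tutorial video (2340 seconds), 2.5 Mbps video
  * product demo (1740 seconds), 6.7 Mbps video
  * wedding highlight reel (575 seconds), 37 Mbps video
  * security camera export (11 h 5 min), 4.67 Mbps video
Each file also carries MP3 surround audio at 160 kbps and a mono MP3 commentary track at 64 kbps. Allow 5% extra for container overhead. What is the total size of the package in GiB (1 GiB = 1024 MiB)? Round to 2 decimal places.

28.74 GiB

Audio total: 160 + 64 = 224 kbps = 0.224 Mbps.
tutorial video: 2.724 Mbps × 2340 s × 1.05 = 6692.9 Mb
product demo: 6.924 Mbps × 1740 s × 1.05 = 12650.1 Mb
wedding highlight reel: 37.224 Mbps × 575 s × 1.05 = 22474.0 Mb
security camera export: 4.894 Mbps × 39900 s × 1.05 = 205034.1 Mb
Total: 246851.1 Mb = 30856.4 MB.
= 28.74 GiB.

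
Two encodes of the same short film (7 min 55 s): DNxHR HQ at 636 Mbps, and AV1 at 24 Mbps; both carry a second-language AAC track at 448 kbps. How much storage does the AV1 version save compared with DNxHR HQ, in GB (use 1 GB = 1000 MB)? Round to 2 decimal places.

36.34 GB

7 min 55 s = 475 s
Audio: 448 kbps = 0.448 Mbps.
DNxHR HQ: 636.448 Mbps × 475 s = 302312.8 Mb = 37.789 GB.
AV1: 24.448 Mbps × 475 s = 11612.8 Mb = 1.452 GB.
Saving: 37.789 − 1.452 = 36.337 GB.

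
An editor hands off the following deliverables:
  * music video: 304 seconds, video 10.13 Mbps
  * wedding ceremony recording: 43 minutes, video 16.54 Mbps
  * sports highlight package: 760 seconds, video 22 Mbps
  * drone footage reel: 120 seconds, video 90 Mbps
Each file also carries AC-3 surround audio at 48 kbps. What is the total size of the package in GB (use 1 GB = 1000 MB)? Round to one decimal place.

9.2 GB

Audio: 48 kbps = 0.048 Mbps.
music video: 10.178 Mbps × 304 s = 3094.1 Mb
wedding ceremony recording: 16.588 Mbps × 2580 s = 42797.0 Mb
sports highlight package: 22.048 Mbps × 760 s = 16756.5 Mb
drone footage reel: 90.048 Mbps × 120 s = 10805.8 Mb
Total: 73453.4 Mb = 9181.7 MB.
= 9.182 GB.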